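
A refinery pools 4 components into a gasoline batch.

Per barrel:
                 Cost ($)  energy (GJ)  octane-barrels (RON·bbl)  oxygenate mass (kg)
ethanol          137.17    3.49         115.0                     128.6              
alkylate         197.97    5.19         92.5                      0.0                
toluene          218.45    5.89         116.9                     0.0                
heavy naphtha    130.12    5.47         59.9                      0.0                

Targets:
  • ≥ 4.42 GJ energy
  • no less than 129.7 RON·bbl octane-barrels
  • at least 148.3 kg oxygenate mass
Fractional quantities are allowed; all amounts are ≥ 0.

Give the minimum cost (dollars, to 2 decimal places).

$167.59

Set it up as a linear program. Let x1 = barrels of ethanol, x2 = barrels of alkylate, x3 = barrels of toluene, x4 = barrels of heavy naphtha.
min 137.17x1 + 197.97x2 + 218.45x3 + 130.12x4 s.t.:
  3.49x1 + 5.19x2 + 5.89x3 + 5.47x4 ≥ 4.42   (energy)
  115x1 + 92.5x2 + 116.9x3 + 59.9x4 ≥ 129.7   (octane-barrels)
  128.6x1 ≥ 148.3   (oxygenate mass)
  x1, x2, x3, x4 ≥ 0.
The minimum-cost mix takes nothing from alkylate, toluene — only ethanol, heavy naphtha. The energy and oxygenate mass requirements are met with equality.
That vertex is x1 = 1.1532, x4 = 0.07228.
Hence cost = 137.17·1.1532 + 130.12·0.07228 = $167.5895.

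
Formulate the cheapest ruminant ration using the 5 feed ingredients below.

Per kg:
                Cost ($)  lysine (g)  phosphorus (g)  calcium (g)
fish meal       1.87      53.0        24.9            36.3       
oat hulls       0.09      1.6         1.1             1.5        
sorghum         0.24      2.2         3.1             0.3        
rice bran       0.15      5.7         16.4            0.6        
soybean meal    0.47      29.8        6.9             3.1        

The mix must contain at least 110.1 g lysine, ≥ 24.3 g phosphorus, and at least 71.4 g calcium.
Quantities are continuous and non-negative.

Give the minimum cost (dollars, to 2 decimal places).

$3.75

Treat it as an LP. Let x1 = kg of fish meal, x2 = kg of oat hulls, x3 = kg of sorghum, x4 = kg of rice bran, x5 = kg of soybean meal.
Minimise 1.87x1 + 0.09x2 + 0.24x3 + 0.15x4 + 0.47x5 with:
  53x1 + 1.6x2 + 2.2x3 + 5.7x4 + 29.8x5 ≥ 110.1   (lysine)
  24.9x1 + 1.1x2 + 3.1x3 + 16.4x4 + 6.9x5 ≥ 24.3   (phosphorus)
  36.3x1 + 1.5x2 + 0.3x3 + 0.6x4 + 3.1x5 ≥ 71.4   (calcium)
  x1, x2, x3, x4, x5 ≥ 0.
The cheapest feasible vertex uses only fish meal, soybean meal; oat hulls, sorghum, rice bran are not used. Binding constraints: lysine and calcium.
So fish meal = 1.947 kg, soybean meal = 0.2315 kg.
Total cost: 1.87·1.947 + 0.47·0.2315 = 3.7497.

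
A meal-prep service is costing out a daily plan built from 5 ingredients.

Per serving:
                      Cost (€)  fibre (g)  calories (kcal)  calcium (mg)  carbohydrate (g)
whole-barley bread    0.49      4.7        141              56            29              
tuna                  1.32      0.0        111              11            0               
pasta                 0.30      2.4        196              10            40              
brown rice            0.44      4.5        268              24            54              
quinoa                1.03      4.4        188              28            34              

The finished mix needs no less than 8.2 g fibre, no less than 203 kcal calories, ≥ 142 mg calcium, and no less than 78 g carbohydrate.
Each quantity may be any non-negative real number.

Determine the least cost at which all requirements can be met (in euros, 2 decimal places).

€1.27

This is a linear program. Let x1 = servings of whole-barley bread, x2 = servings of tuna, x3 = servings of pasta, x4 = servings of brown rice, x5 = servings of quinoa.
Minimize 0.49x1 + 1.32x2 + 0.3x3 + 0.44x4 + 1.03x5 subject to:
  4.7x1 + 2.4x3 + 4.5x4 + 4.4x5 ≥ 8.2   (fibre)
  141x1 + 111x2 + 196x3 + 268x4 + 188x5 ≥ 203   (calories)
  56x1 + 11x2 + 10x3 + 24x4 + 28x5 ≥ 142   (calcium)
  29x1 + 40x3 + 54x4 + 34x5 ≥ 78   (carbohydrate)
  x1, x2, x3, x4, x5 ≥ 0.
The cheapest feasible vertex uses only whole-barley bread, brown rice; tuna, pasta, quinoa are not used. The calcium and carbohydrate requirements are met with equality.
That vertex is x1 = 2.49, x4 = 0.1074.
Cost = 0.49·2.49 + 0.44·0.1074 = 1.2674.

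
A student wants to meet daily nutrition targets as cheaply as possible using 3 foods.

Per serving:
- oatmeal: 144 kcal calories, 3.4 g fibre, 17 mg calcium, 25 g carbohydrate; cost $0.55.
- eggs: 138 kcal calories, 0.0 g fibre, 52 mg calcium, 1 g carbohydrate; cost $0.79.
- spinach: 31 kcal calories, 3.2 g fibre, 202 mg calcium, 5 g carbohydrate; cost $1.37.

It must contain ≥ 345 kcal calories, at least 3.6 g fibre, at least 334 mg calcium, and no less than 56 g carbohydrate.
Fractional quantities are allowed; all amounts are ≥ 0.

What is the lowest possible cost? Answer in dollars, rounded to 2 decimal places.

Set it up as a linear program. Let x1 = servings of oatmeal, x2 = servings of eggs, x3 = servings of spinach.
Minimise 0.55x1 + 0.79x2 + 1.37x3 subject to:
  144x1 + 138x2 + 31x3 ≥ 345   (calories)
  3.4x1 + 3.2x3 ≥ 3.6   (fibre)
  17x1 + 52x2 + 202x3 ≥ 334   (calcium)
  25x1 + 1x2 + 5x3 ≥ 56   (carbohydrate)
  x1, x2, x3 ≥ 0.
At the optimum only oatmeal, spinach are positive (eggs = 0). The calories and calcium requirements are met with equality.
So oatmeal = 2.078 servings, spinach = 1.479 servings.
Objective = 0.55·2.078 + 1.37·1.479 = 3.1691.

$3.17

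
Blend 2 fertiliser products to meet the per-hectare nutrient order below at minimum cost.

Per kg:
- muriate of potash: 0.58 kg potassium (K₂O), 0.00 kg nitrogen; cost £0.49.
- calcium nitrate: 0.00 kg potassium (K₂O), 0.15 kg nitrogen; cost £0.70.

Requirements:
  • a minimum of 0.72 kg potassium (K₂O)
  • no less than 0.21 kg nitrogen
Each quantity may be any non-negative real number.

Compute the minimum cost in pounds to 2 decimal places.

Let x1 = kg of muriate of potash, x2 = kg of calcium nitrate.
Minimise 0.49x1 + 0.7x2 with:
  0.58x1 ≥ 0.72   (potassium (K₂O))
  0.15x2 ≥ 0.21   (nitrogen)
  x1, x2 ≥ 0.
Both inputs are positive at the optimum. Binding constraints: potassium (K₂O) and nitrogen.
Solving gives x1 = 1.241, x2 = 1.4.
Total cost: 0.49·1.241 + 0.7·1.4 = 1.5881.

£1.59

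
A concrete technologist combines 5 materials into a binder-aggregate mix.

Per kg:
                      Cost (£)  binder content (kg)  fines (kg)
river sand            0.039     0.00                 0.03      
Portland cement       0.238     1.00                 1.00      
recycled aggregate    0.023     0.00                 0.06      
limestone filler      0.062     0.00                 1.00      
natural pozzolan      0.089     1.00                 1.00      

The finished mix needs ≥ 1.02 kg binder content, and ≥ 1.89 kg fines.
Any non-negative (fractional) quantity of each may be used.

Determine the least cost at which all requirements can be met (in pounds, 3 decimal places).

£0.145

Treat it as an LP. Let x1 = kg of river sand, x2 = kg of Portland cement, x3 = kg of recycled aggregate, x4 = kg of limestone filler, x5 = kg of natural pozzolan.
Minimise 0.039x1 + 0.238x2 + 0.023x3 + 0.062x4 + 0.089x5 s.t.:
  1x2 + 1x5 ≥ 1.02   (binder content)
  0.03x1 + 1x2 + 0.06x3 + 1x4 + 1x5 ≥ 1.89   (fines)
  x1, x2, x3, x4, x5 ≥ 0.
The minimum-cost mix takes nothing from river sand, Portland cement, recycled aggregate — only limestone filler, natural pozzolan. The binder content and fines requirements are met with equality.
So limestone filler = 0.87 kg, natural pozzolan = 1.02 kg.
Hence cost = 0.062·0.87 + 0.089·1.02 = £0.14472.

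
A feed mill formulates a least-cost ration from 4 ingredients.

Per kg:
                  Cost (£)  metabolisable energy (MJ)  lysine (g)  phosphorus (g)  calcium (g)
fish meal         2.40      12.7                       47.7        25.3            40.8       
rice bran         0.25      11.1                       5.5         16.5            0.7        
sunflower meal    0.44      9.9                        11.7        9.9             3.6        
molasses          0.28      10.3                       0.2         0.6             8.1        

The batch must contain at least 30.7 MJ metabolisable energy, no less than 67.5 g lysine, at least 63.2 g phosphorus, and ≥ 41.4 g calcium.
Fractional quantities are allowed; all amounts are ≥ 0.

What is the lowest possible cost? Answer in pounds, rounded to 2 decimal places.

£3.12

Treat it as an LP. Let x1 = kg of fish meal, x2 = kg of rice bran, x3 = kg of sunflower meal, x4 = kg of molasses.
min 2.4x1 + 0.25x2 + 0.44x3 + 0.28x4 subject to:
  12.7x1 + 11.1x2 + 9.9x3 + 10.3x4 ≥ 30.7   (metabolisable energy)
  47.7x1 + 5.5x2 + 11.7x3 + 0.2x4 ≥ 67.5   (lysine)
  25.3x1 + 16.5x2 + 9.9x3 + 0.6x4 ≥ 63.2   (phosphorus)
  40.8x1 + 0.7x2 + 3.6x3 + 8.1x4 ≥ 41.4   (calcium)
  x1, x2, x3, x4 ≥ 0.
The cheapest feasible vertex uses only fish meal, rice bran, sunflower meal; molasses is not used. There the lysine, phosphorus, calcium constraints are tight.
That vertex is x1 = 0.8503, x2 = 1.595, x3 = 1.553.
Cost = 2.4·0.8503 + 0.25·1.595 + 0.44·1.553 = 3.1228.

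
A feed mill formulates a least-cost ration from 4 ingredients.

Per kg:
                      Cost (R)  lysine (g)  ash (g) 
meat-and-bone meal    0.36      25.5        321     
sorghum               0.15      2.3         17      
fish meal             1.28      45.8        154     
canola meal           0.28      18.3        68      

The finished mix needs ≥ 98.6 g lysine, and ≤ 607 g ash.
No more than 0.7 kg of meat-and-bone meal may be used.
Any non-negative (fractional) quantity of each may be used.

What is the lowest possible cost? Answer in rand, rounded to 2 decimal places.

R1.49

Let x1 = kg of meat-and-bone meal, x2 = kg of sorghum, x3 = kg of fish meal, x4 = kg of canola meal.
Minimise 0.36x1 + 0.15x2 + 1.28x3 + 0.28x4 s.t.:
  25.5x1 + 2.3x2 + 45.8x3 + 18.3x4 ≥ 98.6   (lysine)
  321x1 + 17x2 + 154x3 + 68x4 ≤ 607   (ash)
  x1 ≤ 0.7
  x1, x2, x3, x4 ≥ 0.
The cheapest feasible vertex uses only meat-and-bone meal, canola meal; sorghum, fish meal are not used. There the lysine and the meat-and-bone meal cap constraints are tight.
Optimal quantities: meat-and-bone meal = 0.7 kg, canola meal = 4.413 kg.
Total cost: 0.36·0.7 + 0.28·4.413 = 1.4876.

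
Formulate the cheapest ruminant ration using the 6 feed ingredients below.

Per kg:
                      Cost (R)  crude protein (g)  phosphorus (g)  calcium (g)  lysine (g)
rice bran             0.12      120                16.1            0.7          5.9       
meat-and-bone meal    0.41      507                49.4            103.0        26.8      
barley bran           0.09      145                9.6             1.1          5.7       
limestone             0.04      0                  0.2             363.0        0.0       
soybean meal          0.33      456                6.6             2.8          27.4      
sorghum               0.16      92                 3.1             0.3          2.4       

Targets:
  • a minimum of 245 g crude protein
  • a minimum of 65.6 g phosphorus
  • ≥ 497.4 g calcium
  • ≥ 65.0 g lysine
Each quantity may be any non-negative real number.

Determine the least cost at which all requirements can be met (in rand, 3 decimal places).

Set it up as a linear program. Let x1 = kg of rice bran, x2 = kg of meat-and-bone meal, x3 = kg of barley bran, x4 = kg of limestone, x5 = kg of soybean meal, x6 = kg of sorghum.
Minimize 0.12x1 + 0.41x2 + 0.09x3 + 0.04x4 + 0.33x5 + 0.16x6 with:
  120x1 + 507x2 + 145x3 + 456x5 + 92x6 ≥ 245   (crude protein)
  16.1x1 + 49.4x2 + 9.6x3 + 0.2x4 + 6.6x5 + 3.1x6 ≥ 65.6   (phosphorus)
  0.7x1 + 103x2 + 1.1x3 + 363x4 + 2.8x5 + 0.3x6 ≥ 497.4   (calcium)
  5.9x1 + 26.8x2 + 5.7x3 + 27.4x5 + 2.4x6 ≥ 65   (lysine)
  x1, x2, x3, x4, x5, x6 ≥ 0.
The optimal basis is {meat-and-bone meal, limestone, soybean meal}; rice bran, barley bran, sorghum drop out. Binding constraints: phosphorus, calcium, lysine.
That vertex is x2 = 1.158, x4 = 1.032, x5 = 1.239.
Total cost: 0.41·1.158 + 0.04·1.032 + 0.33·1.239 = 0.92493.

R0.925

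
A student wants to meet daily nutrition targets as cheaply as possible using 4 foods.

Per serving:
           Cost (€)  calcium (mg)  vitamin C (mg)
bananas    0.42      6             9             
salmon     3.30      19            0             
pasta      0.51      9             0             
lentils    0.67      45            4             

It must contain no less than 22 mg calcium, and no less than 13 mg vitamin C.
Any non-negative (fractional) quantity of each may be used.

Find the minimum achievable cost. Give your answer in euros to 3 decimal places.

This is a linear program. Let x1 = servings of bananas, x2 = servings of salmon, x3 = servings of pasta, x4 = servings of lentils.
Minimise 0.42x1 + 3.3x2 + 0.51x3 + 0.67x4 with:
  6x1 + 19x2 + 9x3 + 45x4 ≥ 22   (calcium)
  9x1 + 4x4 ≥ 13   (vitamin C)
  x1, x2, x3, x4 ≥ 0.
At the optimum only bananas, lentils are positive (salmon, pasta = 0). There the calcium and vitamin C constraints are tight.
That vertex is x1 = 1.304, x4 = 0.315.
Objective = 0.42·1.304 + 0.67·0.315 = 0.75873.

€0.759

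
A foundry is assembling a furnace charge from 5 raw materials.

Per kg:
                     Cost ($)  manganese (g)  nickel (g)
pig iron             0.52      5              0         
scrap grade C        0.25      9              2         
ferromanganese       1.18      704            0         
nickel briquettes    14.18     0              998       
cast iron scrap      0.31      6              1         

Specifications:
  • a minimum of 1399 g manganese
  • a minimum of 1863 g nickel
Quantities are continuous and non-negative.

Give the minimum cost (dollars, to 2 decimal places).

$28.82

Let x1 = kg of pig iron, x2 = kg of scrap grade C, x3 = kg of ferromanganese, x4 = kg of nickel briquettes, x5 = kg of cast iron scrap.
Minimise 0.52x1 + 0.25x2 + 1.18x3 + 14.18x4 + 0.31x5 with:
  5x1 + 9x2 + 704x3 + 6x5 ≥ 1399   (manganese)
  2x2 + 998x4 + 1x5 ≥ 1863   (nickel)
  x1, x2, x3, x4, x5 ≥ 0.
The cheapest feasible vertex uses only ferromanganese, nickel briquettes; pig iron, scrap grade C, cast iron scrap are not used. Binding constraints: manganese and nickel.
Optimal quantities: ferromanganese = 1.987 kg, nickel briquettes = 1.867 kg.
Cost = 1.18·1.987 + 14.18·1.867 = 28.8187.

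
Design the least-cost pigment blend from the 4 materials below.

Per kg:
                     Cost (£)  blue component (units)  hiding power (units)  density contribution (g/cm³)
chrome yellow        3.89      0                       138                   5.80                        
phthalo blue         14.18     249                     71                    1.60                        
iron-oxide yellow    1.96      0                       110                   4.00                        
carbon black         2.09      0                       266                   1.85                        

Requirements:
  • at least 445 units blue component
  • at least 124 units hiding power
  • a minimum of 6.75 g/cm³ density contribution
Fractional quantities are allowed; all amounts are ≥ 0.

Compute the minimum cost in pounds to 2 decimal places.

£27.25

This is a linear program. Let x1 = kg of chrome yellow, x2 = kg of phthalo blue, x3 = kg of iron-oxide yellow, x4 = kg of carbon black.
Minimize 3.89x1 + 14.18x2 + 1.96x3 + 2.09x4 with:
  249x2 ≥ 445   (blue component)
  138x1 + 71x2 + 110x3 + 266x4 ≥ 124   (hiding power)
  5.8x1 + 1.6x2 + 4x3 + 1.85x4 ≥ 6.75   (density contribution)
  x1, x2, x3, x4 ≥ 0.
The optimal basis is {phthalo blue, iron-oxide yellow}; chrome yellow, carbon black drop out. There the blue component and density contribution constraints are tight.
Solving gives x2 = 1.787, x3 = 0.9726.
Objective = 14.18·1.787 + 1.96·0.9726 = 27.2460.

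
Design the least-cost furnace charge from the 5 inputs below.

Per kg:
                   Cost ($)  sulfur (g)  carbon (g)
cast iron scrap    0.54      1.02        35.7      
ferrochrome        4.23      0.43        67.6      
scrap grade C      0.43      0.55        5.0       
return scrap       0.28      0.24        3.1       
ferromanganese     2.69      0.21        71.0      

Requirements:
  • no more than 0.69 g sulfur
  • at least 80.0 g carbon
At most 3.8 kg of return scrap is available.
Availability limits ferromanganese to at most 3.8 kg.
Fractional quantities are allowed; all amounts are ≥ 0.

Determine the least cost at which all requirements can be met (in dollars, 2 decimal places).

$2.63

Treat it as an LP. Let x1 = kg of cast iron scrap, x2 = kg of ferrochrome, x3 = kg of scrap grade C, x4 = kg of return scrap, x5 = kg of ferromanganese.
Minimise 0.54x1 + 4.23x2 + 0.43x3 + 0.28x4 + 2.69x5 s.t.:
  1.02x1 + 0.43x2 + 0.55x3 + 0.24x4 + 0.21x5 ≤ 0.69   (sulfur)
  35.7x1 + 67.6x2 + 5x3 + 3.1x4 + 71x5 ≥ 80   (carbon)
  x4 ≤ 3.8
  x5 ≤ 3.8
  x1, x2, x3, x4, x5 ≥ 0.
At the optimum only cast iron scrap, ferromanganese are positive (ferrochrome, scrap grade C, return scrap = 0). There the sulfur and carbon constraints are tight.
Optimal quantities: cast iron scrap = 0.4958 kg, ferromanganese = 0.8775 kg.
Total cost: 0.54·0.4958 + 2.69·0.8775 = 2.6282.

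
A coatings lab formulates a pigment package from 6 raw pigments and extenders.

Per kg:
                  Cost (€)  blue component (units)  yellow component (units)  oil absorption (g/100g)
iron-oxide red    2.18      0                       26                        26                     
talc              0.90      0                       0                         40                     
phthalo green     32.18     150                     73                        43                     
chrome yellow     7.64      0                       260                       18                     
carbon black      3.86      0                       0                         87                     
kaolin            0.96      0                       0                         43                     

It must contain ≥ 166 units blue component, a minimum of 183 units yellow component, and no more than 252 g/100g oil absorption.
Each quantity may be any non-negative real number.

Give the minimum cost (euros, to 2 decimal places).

Let x1 = kg of iron-oxide red, x2 = kg of talc, x3 = kg of phthalo green, x4 = kg of chrome yellow, x5 = kg of carbon black, x6 = kg of kaolin.
Minimize 2.18x1 + 0.9x2 + 32.18x3 + 7.64x4 + 3.86x5 + 0.96x6 s.t.:
  150x3 ≥ 166   (blue component)
  26x1 + 73x3 + 260x4 ≥ 183   (yellow component)
  26x1 + 40x2 + 43x3 + 18x4 + 87x5 + 43x6 ≤ 252   (oil absorption)
  x1, x2, x3, x4, x5, x6 ≥ 0.
The optimal basis is {phthalo green, chrome yellow}; iron-oxide red, talc, carbon black, kaolin drop out. There the blue component and yellow component constraints are tight.
So phthalo green = 1.1067 kg, chrome yellow = 0.39313 kg.
Cost = 32.18·1.1067 + 7.64·0.39313 = 38.6171.

€38.62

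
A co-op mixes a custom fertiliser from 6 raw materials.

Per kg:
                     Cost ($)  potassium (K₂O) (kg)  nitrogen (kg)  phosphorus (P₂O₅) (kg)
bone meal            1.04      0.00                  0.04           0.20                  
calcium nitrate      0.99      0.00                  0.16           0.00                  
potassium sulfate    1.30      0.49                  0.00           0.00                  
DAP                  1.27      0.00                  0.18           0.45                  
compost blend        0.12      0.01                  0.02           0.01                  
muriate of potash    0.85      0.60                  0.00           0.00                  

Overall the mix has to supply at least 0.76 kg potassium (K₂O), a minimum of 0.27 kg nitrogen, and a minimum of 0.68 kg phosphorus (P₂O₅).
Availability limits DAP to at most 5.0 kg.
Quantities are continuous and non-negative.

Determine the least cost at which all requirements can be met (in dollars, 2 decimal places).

$3.00

This is a linear program. Let x1 = kg of bone meal, x2 = kg of calcium nitrate, x3 = kg of potassium sulfate, x4 = kg of DAP, x5 = kg of compost blend, x6 = kg of muriate of potash.
Minimise 1.04x1 + 0.99x2 + 1.3x3 + 1.27x4 + 0.12x5 + 0.85x6 s.t.:
  0.49x3 + 0.01x5 + 0.6x6 ≥ 0.76   (potassium (K₂O))
  0.04x1 + 0.16x2 + 0.18x4 + 0.02x5 ≥ 0.27   (nitrogen)
  0.2x1 + 0.45x4 + 0.01x5 ≥ 0.68   (phosphorus (P₂O₅))
  x4 ≤ 5
  x1, x2, x3, x4, x5, x6 ≥ 0.
At the optimum only DAP, muriate of potash are positive (bone meal, calcium nitrate, potassium sulfate, compost blend = 0). Binding constraints: potassium (K₂O) and phosphorus (P₂O₅).
Solving gives x4 = 1.511, x6 = 1.267.
Cost = 1.27·1.511 + 0.85·1.267 = 2.9959.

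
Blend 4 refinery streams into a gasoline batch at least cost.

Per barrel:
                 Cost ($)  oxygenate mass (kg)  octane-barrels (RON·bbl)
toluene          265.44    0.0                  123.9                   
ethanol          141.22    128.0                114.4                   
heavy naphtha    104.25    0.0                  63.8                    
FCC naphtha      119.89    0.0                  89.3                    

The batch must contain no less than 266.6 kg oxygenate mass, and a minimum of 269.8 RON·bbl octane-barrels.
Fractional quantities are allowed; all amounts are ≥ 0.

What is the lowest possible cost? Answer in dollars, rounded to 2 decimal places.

Set it up as a linear program. Let x1 = barrels of toluene, x2 = barrels of ethanol, x3 = barrels of heavy naphtha, x4 = barrels of FCC naphtha.
Minimise 265.44x1 + 141.22x2 + 104.25x3 + 119.89x4 s.t.:
  128x2 ≥ 266.6   (oxygenate mass)
  123.9x1 + 114.4x2 + 63.8x3 + 89.3x4 ≥ 269.8   (octane-barrels)
  x1, x2, x3, x4 ≥ 0.
The minimum-cost mix takes nothing from toluene, heavy naphtha, FCC naphtha — only ethanol. The octane-barrels requirement is met with equality.
That vertex is x2 = 2.3584.
Objective = 141.22·2.3584 = 333.0532.

$333.05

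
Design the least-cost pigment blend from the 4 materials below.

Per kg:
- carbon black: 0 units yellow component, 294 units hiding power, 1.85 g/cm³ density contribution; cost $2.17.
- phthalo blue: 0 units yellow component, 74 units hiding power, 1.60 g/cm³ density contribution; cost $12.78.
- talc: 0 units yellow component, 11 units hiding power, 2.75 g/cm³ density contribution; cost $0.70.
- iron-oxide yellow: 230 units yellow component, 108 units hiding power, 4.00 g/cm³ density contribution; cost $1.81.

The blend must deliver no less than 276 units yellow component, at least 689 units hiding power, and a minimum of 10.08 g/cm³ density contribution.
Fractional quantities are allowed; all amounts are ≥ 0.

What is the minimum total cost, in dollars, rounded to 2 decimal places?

$6.71

Let x1 = kg of carbon black, x2 = kg of phthalo blue, x3 = kg of talc, x4 = kg of iron-oxide yellow.
Minimize 2.17x1 + 12.78x2 + 0.7x3 + 1.81x4 s.t.:
  230x4 ≥ 276   (yellow component)
  294x1 + 74x2 + 11x3 + 108x4 ≥ 689   (hiding power)
  1.85x1 + 1.6x2 + 2.75x3 + 4x4 ≥ 10.08   (density contribution)
  x1, x2, x3, x4 ≥ 0.
At the optimum only carbon black, talc, iron-oxide yellow are positive (phthalo blue = 0). There the yellow component, hiding power, density contribution constraints are tight.
That vertex is x1 = 1.878, x3 = 0.6565, x4 = 1.2.
Hence cost = 2.17·1.878 + 0.7·0.6565 + 1.81·1.2 = $6.7068.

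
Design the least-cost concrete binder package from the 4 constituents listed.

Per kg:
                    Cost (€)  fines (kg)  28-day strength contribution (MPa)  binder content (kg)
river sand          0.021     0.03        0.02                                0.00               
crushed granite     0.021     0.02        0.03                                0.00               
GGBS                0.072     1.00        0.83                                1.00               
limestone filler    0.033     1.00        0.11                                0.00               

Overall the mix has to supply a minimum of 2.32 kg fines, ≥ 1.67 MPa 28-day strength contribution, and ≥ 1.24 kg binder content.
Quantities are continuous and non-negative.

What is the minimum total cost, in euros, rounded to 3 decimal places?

€0.153

Let x1 = kg of river sand, x2 = kg of crushed granite, x3 = kg of GGBS, x4 = kg of limestone filler.
Minimise 0.021x1 + 0.021x2 + 0.072x3 + 0.033x4 with:
  0.03x1 + 0.02x2 + 1x3 + 1x4 ≥ 2.32   (fines)
  0.02x1 + 0.03x2 + 0.83x3 + 0.11x4 ≥ 1.67   (28-day strength contribution)
  1x3 ≥ 1.24   (binder content)
  x1, x2, x3, x4 ≥ 0.
The cheapest feasible vertex uses only GGBS, limestone filler; river sand, crushed granite are not used. Binding constraints: fines and 28-day strength contribution.
That vertex is x3 = 1.965, x4 = 0.355.
Total cost: 0.072·1.965 + 0.033·0.355 = 0.15320.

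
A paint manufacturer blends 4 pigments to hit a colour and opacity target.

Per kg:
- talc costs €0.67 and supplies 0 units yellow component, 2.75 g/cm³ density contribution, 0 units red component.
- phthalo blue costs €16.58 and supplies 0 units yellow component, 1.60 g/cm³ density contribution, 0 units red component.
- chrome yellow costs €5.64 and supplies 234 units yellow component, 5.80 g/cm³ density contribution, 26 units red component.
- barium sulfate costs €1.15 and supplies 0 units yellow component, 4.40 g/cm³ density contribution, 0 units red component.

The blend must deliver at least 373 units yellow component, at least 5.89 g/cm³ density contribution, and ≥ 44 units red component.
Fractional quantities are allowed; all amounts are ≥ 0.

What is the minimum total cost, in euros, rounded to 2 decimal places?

€9.54

Let x1 = kg of talc, x2 = kg of phthalo blue, x3 = kg of chrome yellow, x4 = kg of barium sulfate.
Minimise 0.67x1 + 16.58x2 + 5.64x3 + 1.15x4 subject to:
  234x3 ≥ 373   (yellow component)
  2.75x1 + 1.6x2 + 5.8x3 + 4.4x4 ≥ 5.89   (density contribution)
  26x3 ≥ 44   (red component)
  x1, x2, x3, x4 ≥ 0.
The optimal basis is {chrome yellow}; talc, phthalo blue, barium sulfate drop out. Binding constraint: red component.
So chrome yellow = 1.692 kg.
Total cost: 5.64·1.692 = 9.5429.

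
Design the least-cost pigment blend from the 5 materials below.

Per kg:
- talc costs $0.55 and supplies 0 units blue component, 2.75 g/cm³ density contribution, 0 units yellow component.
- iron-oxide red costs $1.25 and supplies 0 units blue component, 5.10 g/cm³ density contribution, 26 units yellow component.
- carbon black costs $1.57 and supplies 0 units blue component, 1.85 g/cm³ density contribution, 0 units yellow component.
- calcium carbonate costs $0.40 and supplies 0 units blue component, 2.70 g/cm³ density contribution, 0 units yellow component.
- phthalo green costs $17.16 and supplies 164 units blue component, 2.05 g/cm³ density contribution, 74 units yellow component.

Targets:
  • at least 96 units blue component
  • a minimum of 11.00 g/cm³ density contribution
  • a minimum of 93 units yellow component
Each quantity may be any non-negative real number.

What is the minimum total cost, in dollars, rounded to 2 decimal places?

$12.44

Let x1 = kg of talc, x2 = kg of iron-oxide red, x3 = kg of carbon black, x4 = kg of calcium carbonate, x5 = kg of phthalo green.
min 0.55x1 + 1.25x2 + 1.57x3 + 0.4x4 + 17.16x5 with:
  164x5 ≥ 96   (blue component)
  2.75x1 + 5.1x2 + 1.85x3 + 2.7x4 + 2.05x5 ≥ 11   (density contribution)
  26x2 + 74x5 ≥ 93   (yellow component)
  x1, x2, x3, x4, x5 ≥ 0.
The minimum-cost mix takes nothing from talc, carbon black — only iron-oxide red, calcium carbonate, phthalo green. There the blue component, density contribution, yellow component constraints are tight.
That vertex is x2 = 1.911, x4 = 0.02019, x5 = 0.5854.
Hence cost = 1.25·1.911 + 0.4·0.02019 + 17.16·0.5854 = $12.4423.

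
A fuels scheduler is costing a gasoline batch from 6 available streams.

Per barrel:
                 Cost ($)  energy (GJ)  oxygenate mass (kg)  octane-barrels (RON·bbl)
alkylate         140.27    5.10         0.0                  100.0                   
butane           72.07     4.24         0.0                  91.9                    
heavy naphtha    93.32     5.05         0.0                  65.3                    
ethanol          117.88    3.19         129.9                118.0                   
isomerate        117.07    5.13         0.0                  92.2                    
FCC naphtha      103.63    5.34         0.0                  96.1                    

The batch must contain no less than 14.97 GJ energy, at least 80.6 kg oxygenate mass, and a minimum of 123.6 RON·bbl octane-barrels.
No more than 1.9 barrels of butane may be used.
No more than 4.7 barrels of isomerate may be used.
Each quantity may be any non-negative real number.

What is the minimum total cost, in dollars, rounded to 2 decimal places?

$301.26

This is a linear program. Let x1 = barrels of alkylate, x2 = barrels of butane, x3 = barrels of heavy naphtha, x4 = barrels of ethanol, x5 = barrels of isomerate, x6 = barrels of FCC naphtha.
Minimise 140.27x1 + 72.07x2 + 93.32x3 + 117.88x4 + 117.07x5 + 103.63x6 with:
  5.1x1 + 4.24x2 + 5.05x3 + 3.19x4 + 5.13x5 + 5.34x6 ≥ 14.97   (energy)
  129.9x4 ≥ 80.6   (oxygenate mass)
  100x1 + 91.9x2 + 65.3x3 + 118x4 + 92.2x5 + 96.1x6 ≥ 123.6   (octane-barrels)
  x2 ≤ 1.9
  x5 ≤ 4.7
  x1, x2, x3, x4, x5, x6 ≥ 0.
The cheapest feasible vertex uses only butane, heavy naphtha, ethanol; alkylate, isomerate, FCC naphtha are not used. Binding constraints: energy, oxygenate mass, the butane cap.
Solving gives x2 = 1.9, x3 = 0.97716, x4 = 0.62048.
Hence cost = 72.07·1.9 + 93.32·0.97716 + 117.88·0.62048 = $301.2638.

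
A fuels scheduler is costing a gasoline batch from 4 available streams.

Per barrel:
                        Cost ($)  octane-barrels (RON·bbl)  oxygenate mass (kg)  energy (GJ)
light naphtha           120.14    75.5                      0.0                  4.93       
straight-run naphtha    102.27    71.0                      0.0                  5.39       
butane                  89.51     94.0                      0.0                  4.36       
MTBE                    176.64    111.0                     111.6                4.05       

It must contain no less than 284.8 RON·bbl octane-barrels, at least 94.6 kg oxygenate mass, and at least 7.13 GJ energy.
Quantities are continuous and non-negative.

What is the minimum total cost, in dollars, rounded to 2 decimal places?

Let x1 = barrels of light naphtha, x2 = barrels of straight-run naphtha, x3 = barrels of butane, x4 = barrels of MTBE.
Minimise 120.14x1 + 102.27x2 + 89.51x3 + 176.64x4 subject to:
  75.5x1 + 71x2 + 94x3 + 111x4 ≥ 284.8   (octane-barrels)
  111.6x4 ≥ 94.6   (oxygenate mass)
  4.93x1 + 5.39x2 + 4.36x3 + 4.05x4 ≥ 7.13   (energy)
  x1, x2, x3, x4 ≥ 0.
The optimal basis is {butane, MTBE}; light naphtha, straight-run naphtha drop out. There the octane-barrels and oxygenate mass constraints are tight.
That vertex is x3 = 2.0288, x4 = 0.84767.
Cost = 89.51·2.0288 + 176.64·0.84767 = 331.3303.

$331.33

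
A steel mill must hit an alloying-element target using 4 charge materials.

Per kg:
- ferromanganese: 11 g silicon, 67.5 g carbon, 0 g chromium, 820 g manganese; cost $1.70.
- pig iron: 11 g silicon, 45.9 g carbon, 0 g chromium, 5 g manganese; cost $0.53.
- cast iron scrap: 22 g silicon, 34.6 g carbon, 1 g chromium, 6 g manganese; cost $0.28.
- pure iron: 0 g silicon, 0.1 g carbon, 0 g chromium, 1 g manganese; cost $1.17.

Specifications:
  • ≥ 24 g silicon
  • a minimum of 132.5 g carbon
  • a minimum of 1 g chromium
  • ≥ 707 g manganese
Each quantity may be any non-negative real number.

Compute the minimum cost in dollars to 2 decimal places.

This is a linear program. Let x1 = kg of ferromanganese, x2 = kg of pig iron, x3 = kg of cast iron scrap, x4 = kg of pure iron.
min 1.7x1 + 0.53x2 + 0.28x3 + 1.17x4 subject to:
  11x1 + 11x2 + 22x3 ≥ 24   (silicon)
  67.5x1 + 45.9x2 + 34.6x3 + 0.1x4 ≥ 132.5   (carbon)
  1x3 ≥ 1   (chromium)
  820x1 + 5x2 + 6x3 + 1x4 ≥ 707   (manganese)
  x1, x2, x3, x4 ≥ 0.
The minimum-cost mix takes nothing from pig iron, pure iron — only ferromanganese, cast iron scrap. Binding constraints: carbon and manganese.
So ferromanganese = 0.8463 kg, cast iron scrap = 2.179 kg.
Cost = 1.7·0.8463 + 0.28·2.179 = 2.0488.

$2.05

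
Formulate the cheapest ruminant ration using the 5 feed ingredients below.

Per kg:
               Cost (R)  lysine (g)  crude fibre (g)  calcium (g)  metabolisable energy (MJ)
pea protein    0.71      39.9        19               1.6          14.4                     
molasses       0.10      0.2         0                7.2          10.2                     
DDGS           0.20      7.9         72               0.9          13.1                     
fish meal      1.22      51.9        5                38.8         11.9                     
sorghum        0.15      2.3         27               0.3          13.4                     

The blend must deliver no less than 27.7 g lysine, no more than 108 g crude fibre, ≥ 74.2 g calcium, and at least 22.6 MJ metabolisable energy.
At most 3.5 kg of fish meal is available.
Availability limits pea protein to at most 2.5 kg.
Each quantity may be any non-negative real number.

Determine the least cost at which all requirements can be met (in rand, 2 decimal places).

Set it up as a linear program. Let x1 = kg of pea protein, x2 = kg of molasses, x3 = kg of DDGS, x4 = kg of fish meal, x5 = kg of sorghum.
min 0.71x1 + 0.1x2 + 0.2x3 + 1.22x4 + 0.15x5 with:
  39.9x1 + 0.2x2 + 7.9x3 + 51.9x4 + 2.3x5 ≥ 27.7   (lysine)
  19x1 + 72x3 + 5x4 + 27x5 ≤ 108   (crude fibre)
  1.6x1 + 7.2x2 + 0.9x3 + 38.8x4 + 0.3x5 ≥ 74.2   (calcium)
  14.4x1 + 10.2x2 + 13.1x3 + 11.9x4 + 13.4x5 ≥ 22.6   (metabolisable energy)
  x4 ≤ 3.5
  x1 ≤ 2.5
  x1, x2, x3, x4, x5 ≥ 0.
The cheapest feasible vertex uses only molasses, fish meal; pea protein, DDGS, sorghum are not used. Binding constraints: lysine and calcium.
Solving gives x2 = 7.587, x4 = 0.5045.
Total cost: 0.1·7.587 + 1.22·0.5045 = 1.3742.

R1.37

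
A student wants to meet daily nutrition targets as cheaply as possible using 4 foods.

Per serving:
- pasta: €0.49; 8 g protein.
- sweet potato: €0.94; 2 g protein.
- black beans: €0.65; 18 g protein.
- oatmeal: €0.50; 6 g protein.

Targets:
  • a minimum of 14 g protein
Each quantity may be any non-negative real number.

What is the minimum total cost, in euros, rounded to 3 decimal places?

Let x1 = servings of pasta, x2 = servings of sweet potato, x3 = servings of black beans, x4 = servings of oatmeal.
min 0.49x1 + 0.94x2 + 0.65x3 + 0.5x4 with:
  8x1 + 2x2 + 18x3 + 6x4 ≥ 14   (protein)
  x1, x2, x3, x4 ≥ 0.
At the optimum only black beans is positive (pasta, sweet potato, oatmeal = 0). Binding constraint: protein.
Solving gives x3 = 0.7778.
Hence cost = 0.65·0.7778 = €0.50557.

€0.506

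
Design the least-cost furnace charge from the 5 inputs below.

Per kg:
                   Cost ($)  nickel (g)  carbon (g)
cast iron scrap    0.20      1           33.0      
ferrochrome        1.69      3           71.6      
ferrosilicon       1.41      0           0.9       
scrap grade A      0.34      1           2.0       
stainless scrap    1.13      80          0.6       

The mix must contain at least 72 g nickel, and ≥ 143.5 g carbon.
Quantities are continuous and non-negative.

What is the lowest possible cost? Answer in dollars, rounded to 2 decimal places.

Treat it as an LP. Let x1 = kg of cast iron scrap, x2 = kg of ferrochrome, x3 = kg of ferrosilicon, x4 = kg of scrap grade A, x5 = kg of stainless scrap.
Minimize 0.2x1 + 1.69x2 + 1.41x3 + 0.34x4 + 1.13x5 subject to:
  1x1 + 3x2 + 1x4 + 80x5 ≥ 72   (nickel)
  33x1 + 71.6x2 + 0.9x3 + 2x4 + 0.6x5 ≥ 143.5   (carbon)
  x1, x2, x3, x4, x5 ≥ 0.
The cheapest feasible vertex uses only cast iron scrap, stainless scrap; ferrochrome, ferrosilicon, scrap grade A are not used. The nickel and carbon requirements are met with equality.
That vertex is x1 = 4.333, x5 = 0.8458.
Cost = 0.2·4.333 + 1.13·0.8458 = 1.8224.

$1.82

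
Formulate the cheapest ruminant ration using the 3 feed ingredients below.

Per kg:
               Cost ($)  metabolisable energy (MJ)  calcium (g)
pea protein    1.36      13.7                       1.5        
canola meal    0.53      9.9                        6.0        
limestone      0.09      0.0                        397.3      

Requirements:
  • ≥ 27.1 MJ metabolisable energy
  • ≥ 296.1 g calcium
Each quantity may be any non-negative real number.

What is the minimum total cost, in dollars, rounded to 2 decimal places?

$1.51

Set it up as a linear program. Let x1 = kg of pea protein, x2 = kg of canola meal, x3 = kg of limestone.
Minimize 1.36x1 + 0.53x2 + 0.09x3 with:
  13.7x1 + 9.9x2 ≥ 27.1   (metabolisable energy)
  1.5x1 + 6x2 + 397.3x3 ≥ 296.1   (calcium)
  x1, x2, x3 ≥ 0.
The minimum-cost mix takes nothing from pea protein — only canola meal, limestone. There the metabolisable energy and calcium constraints are tight.
So canola meal = 2.737 kg, limestone = 0.7039 kg.
Total cost: 0.53·2.737 + 0.09·0.7039 = 1.5140.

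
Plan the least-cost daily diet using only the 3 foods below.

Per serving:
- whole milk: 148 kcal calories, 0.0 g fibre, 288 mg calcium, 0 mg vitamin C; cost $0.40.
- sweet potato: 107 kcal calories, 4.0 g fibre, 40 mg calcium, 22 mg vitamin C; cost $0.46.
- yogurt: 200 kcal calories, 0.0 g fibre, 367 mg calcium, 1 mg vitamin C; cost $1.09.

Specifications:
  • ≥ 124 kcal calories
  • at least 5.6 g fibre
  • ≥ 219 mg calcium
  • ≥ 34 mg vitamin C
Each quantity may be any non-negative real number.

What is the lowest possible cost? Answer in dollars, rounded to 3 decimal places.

$0.929

Treat it as an LP. Let x1 = servings of whole milk, x2 = servings of sweet potato, x3 = servings of yogurt.
Minimize 0.4x1 + 0.46x2 + 1.09x3 s.t.:
  148x1 + 107x2 + 200x3 ≥ 124   (calories)
  4x2 ≥ 5.6   (fibre)
  288x1 + 40x2 + 367x3 ≥ 219   (calcium)
  22x2 + 1x3 ≥ 34   (vitamin C)
  x1, x2, x3 ≥ 0.
The cheapest feasible vertex uses only whole milk, sweet potato; yogurt is not used. There the calcium and vitamin C constraints are tight.
Solving gives x1 = 0.5458, x2 = 1.545.
Cost = 0.4·0.5458 + 0.46·1.545 = 0.92902.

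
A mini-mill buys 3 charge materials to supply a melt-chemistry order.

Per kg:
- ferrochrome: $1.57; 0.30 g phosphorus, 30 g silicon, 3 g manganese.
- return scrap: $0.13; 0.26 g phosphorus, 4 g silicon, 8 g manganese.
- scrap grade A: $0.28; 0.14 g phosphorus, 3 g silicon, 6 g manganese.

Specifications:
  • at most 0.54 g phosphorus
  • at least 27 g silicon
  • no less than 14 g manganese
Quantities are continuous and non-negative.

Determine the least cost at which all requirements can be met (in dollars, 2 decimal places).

$1.48

Set it up as a linear program. Let x1 = kg of ferrochrome, x2 = kg of return scrap, x3 = kg of scrap grade A.
Minimize 1.57x1 + 0.13x2 + 0.28x3 subject to:
  0.3x1 + 0.26x2 + 0.14x3 ≤ 0.54   (phosphorus)
  30x1 + 4x2 + 3x3 ≥ 27   (silicon)
  3x1 + 8x2 + 6x3 ≥ 14   (manganese)
  x1, x2, x3 ≥ 0.
All 3 inputs are positive at the optimum. Binding constraints: phosphorus, silicon, manganese.
So ferrochrome = 0.7018 kg, return scrap = 0.7081 kg, scrap grade A = 1.038 kg.
Hence cost = 1.57·0.7018 + 0.13·0.7081 + 0.28·1.038 = $1.4845.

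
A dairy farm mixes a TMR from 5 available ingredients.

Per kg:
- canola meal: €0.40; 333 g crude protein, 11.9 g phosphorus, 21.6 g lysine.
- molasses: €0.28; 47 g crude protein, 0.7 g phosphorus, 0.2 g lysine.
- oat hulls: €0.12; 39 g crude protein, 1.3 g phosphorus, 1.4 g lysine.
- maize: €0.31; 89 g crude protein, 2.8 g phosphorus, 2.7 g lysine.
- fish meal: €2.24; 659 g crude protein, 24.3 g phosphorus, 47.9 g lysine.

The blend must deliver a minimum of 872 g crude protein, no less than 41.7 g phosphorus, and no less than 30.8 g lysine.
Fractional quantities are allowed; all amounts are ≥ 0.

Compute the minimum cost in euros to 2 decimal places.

€1.40

Let x1 = kg of canola meal, x2 = kg of molasses, x3 = kg of oat hulls, x4 = kg of maize, x5 = kg of fish meal.
Minimize 0.4x1 + 0.28x2 + 0.12x3 + 0.31x4 + 2.24x5 s.t.:
  333x1 + 47x2 + 39x3 + 89x4 + 659x5 ≥ 872   (crude protein)
  11.9x1 + 0.7x2 + 1.3x3 + 2.8x4 + 24.3x5 ≥ 41.7   (phosphorus)
  21.6x1 + 0.2x2 + 1.4x3 + 2.7x4 + 47.9x5 ≥ 30.8   (lysine)
  x1, x2, x3, x4, x5 ≥ 0.
The optimal basis is {canola meal}; molasses, oat hulls, maize, fish meal drop out. There the phosphorus constraint is tight.
So canola meal = 3.504 kg.
Cost = 0.4·3.504 = 1.4016.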